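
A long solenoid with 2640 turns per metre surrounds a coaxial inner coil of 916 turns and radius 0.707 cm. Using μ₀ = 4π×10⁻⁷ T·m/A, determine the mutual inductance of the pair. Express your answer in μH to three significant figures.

The outer solenoid produces a uniform field B₁ = μ₀n₁I₁ across the inner coil,
so the flux linkage is N₂Φ = N₂B₁A₂ = μ₀n₁N₂A₂·I₁, giving M = μ₀n₁N₂A₂.
A₂ = πr² = π(7.070×10^-3 m)² = 1.570×10^-4 m².
M = (4π×10⁻⁷)(2640)(916)(1.570×10^-4) = 4.772×10^-4 H.

M ≈ 477 μH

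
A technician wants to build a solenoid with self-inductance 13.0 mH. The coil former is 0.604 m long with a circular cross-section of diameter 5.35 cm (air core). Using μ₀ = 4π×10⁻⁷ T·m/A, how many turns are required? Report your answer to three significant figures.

A = π(d/2)² = π(2.675×10^-2 m)² = 2.248×10^-3 m².
From L = μ₀N²A/ℓ, N = √(Lℓ / (μ₀A)).
N = √[(1.300×10^-2)(0.604) / ((4π×10⁻⁷)×2.248×10^-3)] = √(2.780×10^6) ≈ 1667.2.

N ≈ 1670 turns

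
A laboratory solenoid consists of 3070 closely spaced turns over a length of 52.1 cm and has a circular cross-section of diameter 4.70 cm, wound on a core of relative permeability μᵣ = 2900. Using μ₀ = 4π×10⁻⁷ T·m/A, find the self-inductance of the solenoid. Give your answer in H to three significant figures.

A = π(d/2)² = π(2.350×10^-2 m)² = 1.7349×10^-3 m².
For a long solenoid, L = μ₀μᵣN²A/ℓ.
L = (4π×10⁻⁷)(2900)(3070)²(1.7349×10^-3)/(0.521 m) = 114.4 H.

L ≈ 114 H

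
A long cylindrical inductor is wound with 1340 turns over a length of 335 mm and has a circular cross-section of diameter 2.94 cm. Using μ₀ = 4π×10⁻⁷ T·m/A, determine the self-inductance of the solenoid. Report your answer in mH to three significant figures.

L ≈ 4.57 mH

A = π(d/2)² = π(1.470×10^-2 m)² = 6.789×10^-4 m².
For a long solenoid, L = μ₀N²A/ℓ.
L = (4π×10⁻⁷)(1340)²(6.789×10^-4)/(0.335 m) = 4.573×10^-3 H.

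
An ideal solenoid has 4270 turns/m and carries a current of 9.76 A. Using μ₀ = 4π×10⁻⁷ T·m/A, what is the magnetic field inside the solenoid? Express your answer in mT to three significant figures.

B ≈ 52.4 mT

Inside a long solenoid, B = μ₀nI.
B = (4π×10⁻⁷)(4.270×10^3 m⁻¹)(9.76 A) = 5.237×10^-2 T.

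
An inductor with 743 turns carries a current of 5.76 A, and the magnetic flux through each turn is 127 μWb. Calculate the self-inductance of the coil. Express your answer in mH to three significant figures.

Self-inductance is defined by L = NΦ_B/I (flux linkage over current).
L = (743)(1.270×10^-4 Wb)/(5.76 A) = 1.638×10^-2 H.

L ≈ 16.4 mH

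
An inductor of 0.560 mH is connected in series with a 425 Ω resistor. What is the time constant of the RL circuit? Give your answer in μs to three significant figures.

τ = L/R = (5.600×10^-4 H)/(425 Ω) = 1.318×10^-6 s.

τ ≈ 1.32 μs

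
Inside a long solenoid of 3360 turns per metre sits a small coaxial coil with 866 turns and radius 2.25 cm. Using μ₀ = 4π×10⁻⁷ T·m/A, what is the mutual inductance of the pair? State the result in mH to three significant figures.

The outer solenoid produces a uniform field B₁ = μ₀n₁I₁ across the inner coil,
so the flux linkage is N₂Φ = N₂B₁A₂ = μ₀n₁N₂A₂·I₁, giving M = μ₀n₁N₂A₂.
A₂ = πr² = π(2.250×10^-2 m)² = 1.590×10^-3 m².
M = (4π×10⁻⁷)(3360)(866)(1.590×10^-3) = 5.815×10^-3 H.

M ≈ 5.82 mH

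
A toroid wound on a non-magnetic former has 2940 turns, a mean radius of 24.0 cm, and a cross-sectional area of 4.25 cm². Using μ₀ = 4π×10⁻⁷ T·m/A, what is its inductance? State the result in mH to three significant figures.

For a thin toroid, L = μ₀N²A/(2πR).
L = (4π×10⁻⁷)(2940)²(4.250×10^-4) / (2π×0.24 m) = 3.061×10^-3 H.

L ≈ 3.06 mH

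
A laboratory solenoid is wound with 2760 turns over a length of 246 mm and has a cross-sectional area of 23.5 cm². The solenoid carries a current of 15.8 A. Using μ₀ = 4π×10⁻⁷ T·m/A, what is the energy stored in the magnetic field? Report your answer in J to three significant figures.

U ≈ 11.4 J

A = 23.5 cm² = 2.350×10^-3 m².
L = μ₀N²A/ℓ = (4π×10⁻⁷)(2760)²(2.350×10^-3)/(0.246) = 9.1445×10^-2 H.
U = ½LI² = ½(9.1445×10^-2)(15.8)² = 11.41 J.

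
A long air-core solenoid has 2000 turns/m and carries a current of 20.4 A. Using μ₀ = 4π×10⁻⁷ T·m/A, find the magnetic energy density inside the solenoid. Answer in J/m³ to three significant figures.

B = μ₀nI = (4π×10⁻⁷)(2.000×10^3)(20.4) = 5.127×10^-2 T.
u = B²/(2μ₀) = (5.127×10^-2)²/(2×4π×10⁻⁷) = 1.046×10^3 J/m³.

u ≈ 1050 J/m³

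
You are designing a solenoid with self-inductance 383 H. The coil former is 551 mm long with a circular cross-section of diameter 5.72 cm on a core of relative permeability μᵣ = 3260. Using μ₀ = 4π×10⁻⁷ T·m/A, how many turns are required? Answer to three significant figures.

A = π(d/2)² = π(2.860×10^-2 m)² = 2.570×10^-3 m².
From L = μ₀μᵣN²A/ℓ, N = √(Lℓ / (μ₀μᵣA)).
N = √[(383)(0.551) / ((4π×10⁻⁷)(3260)×2.570×10^-3)] = √(2.0047×10^7) ≈ 4477.3.

N ≈ 4480 turns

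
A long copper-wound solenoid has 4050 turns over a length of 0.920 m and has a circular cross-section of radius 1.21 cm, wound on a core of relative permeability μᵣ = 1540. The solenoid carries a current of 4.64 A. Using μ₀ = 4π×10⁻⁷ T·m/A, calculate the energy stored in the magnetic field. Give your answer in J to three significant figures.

A = πr² = π(1.210×10^-2 m)² = 4.600×10^-4 m².
L = μ₀μᵣN²A/ℓ = (4π×10⁻⁷)(1540)(4050)²(4.600×10^-4)/(0.92) = 15.87 H.
U = ½LI² = ½(15.87)(4.64)² = 170.8 J.

U ≈ 171 J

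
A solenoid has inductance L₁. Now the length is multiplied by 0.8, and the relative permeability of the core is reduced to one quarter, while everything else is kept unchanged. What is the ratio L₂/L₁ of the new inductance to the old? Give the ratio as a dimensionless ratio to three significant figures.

For a solenoid, L ∝ μᵣN²A/ℓ.
L₂/L₁ = (0.8)^-1 × (0.25) = 0.313.

L₂/L₁ = 0.313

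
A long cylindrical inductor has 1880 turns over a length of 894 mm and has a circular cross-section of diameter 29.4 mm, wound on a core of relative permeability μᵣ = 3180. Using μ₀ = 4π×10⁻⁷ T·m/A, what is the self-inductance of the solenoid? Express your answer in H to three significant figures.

L ≈ 10.7 H

A = π(d/2)² = π(1.470×10^-2 m)² = 6.789×10^-4 m².
For a long solenoid, L = μ₀μᵣN²A/ℓ.
L = (4π×10⁻⁷)(3180)(1880)²(6.789×10^-4)/(0.894 m) = 10.73 H.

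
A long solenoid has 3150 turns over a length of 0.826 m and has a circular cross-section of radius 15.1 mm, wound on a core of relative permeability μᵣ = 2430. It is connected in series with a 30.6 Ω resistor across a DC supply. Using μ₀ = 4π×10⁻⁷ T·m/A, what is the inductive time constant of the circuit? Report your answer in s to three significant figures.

A = πr² = π(1.510×10^-2 m)² = 7.163×10^-4 m².
L = μ₀μᵣN²A/ℓ = (4π×10⁻⁷)(2430)(3150)²(7.163×10^-4)/(0.826) = 26.28 H.
τ = L/R = (26.28)/(30.6) = 0.8587 s.

τ ≈ 0.859 s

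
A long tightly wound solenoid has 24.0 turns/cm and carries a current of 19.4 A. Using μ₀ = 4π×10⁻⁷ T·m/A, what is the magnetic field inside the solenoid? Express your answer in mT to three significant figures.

B ≈ 58.5 mT

Inside a long solenoid, B = μ₀nI.
B = (4π×10⁻⁷)(2.400×10^3 m⁻¹)(19.4 A) = 5.851×10^-2 T.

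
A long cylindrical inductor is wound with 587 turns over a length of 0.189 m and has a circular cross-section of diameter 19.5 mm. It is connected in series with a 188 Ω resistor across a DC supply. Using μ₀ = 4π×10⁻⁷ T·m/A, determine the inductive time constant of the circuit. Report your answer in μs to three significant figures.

τ ≈ 3.64 μs

A = π(d/2)² = π(9.750×10^-3 m)² = 2.986×10^-4 m².
L = μ₀N²A/ℓ = (4π×10⁻⁷)(587)²(2.986×10^-4)/(0.189) = 6.842×10^-4 H.
τ = L/R = (6.842×10^-4)/(188) = 3.639×10^-6 s.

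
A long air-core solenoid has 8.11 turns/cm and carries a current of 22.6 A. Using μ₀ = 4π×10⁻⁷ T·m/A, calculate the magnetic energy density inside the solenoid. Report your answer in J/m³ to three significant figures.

B = μ₀nI = (4π×10⁻⁷)(811)(22.6) = 2.303×10^-2 T.
u = B²/(2μ₀) = (2.303×10^-2)²/(2×4π×10⁻⁷) = 211.1 J/m³.

u ≈ 211 J/m³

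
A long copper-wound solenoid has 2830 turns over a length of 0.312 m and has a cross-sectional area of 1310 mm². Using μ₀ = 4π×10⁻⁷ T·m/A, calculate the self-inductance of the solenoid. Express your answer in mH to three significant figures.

A = 1310 mm² = 1.310×10^-3 m².
For a long solenoid, L = μ₀N²A/ℓ.
L = (4π×10⁻⁷)(2830)²(1.310×10^-3)/(0.312 m) = 4.226×10^-2 H.

L ≈ 42.3 mH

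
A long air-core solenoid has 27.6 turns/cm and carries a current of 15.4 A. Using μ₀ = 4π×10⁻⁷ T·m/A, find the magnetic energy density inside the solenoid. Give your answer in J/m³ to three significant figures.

B = μ₀nI = (4π×10⁻⁷)(2.760×10^3)(15.4) = 5.341×10^-2 T.
u = B²/(2μ₀) = (5.341×10^-2)²/(2×4π×10⁻⁷) = 1.135×10^3 J/m³.

u ≈ 1140 J/m³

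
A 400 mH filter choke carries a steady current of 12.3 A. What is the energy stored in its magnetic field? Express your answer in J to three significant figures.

U ≈ 30.3 J

Stored magnetic energy: U = ½LI².
U = ½(0.4 H)(12.3 A)² = 30.26 J.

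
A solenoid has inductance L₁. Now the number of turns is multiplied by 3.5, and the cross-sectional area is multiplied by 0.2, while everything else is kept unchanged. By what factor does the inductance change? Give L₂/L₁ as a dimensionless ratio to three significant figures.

L₂/L₁ = 2.45

For a solenoid, L ∝ μᵣN²A/ℓ.
L₂/L₁ = (3.5)^2 × (0.2) = 2.45.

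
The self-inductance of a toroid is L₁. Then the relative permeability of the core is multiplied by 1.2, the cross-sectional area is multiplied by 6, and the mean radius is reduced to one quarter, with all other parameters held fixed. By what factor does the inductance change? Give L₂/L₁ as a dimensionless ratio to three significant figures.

For a toroid, L ∝ μᵣN²A/R.
L₂/L₁ = (1.2) × (6) × (0.25)^-1 = 28.8.

L₂/L₁ = 28.8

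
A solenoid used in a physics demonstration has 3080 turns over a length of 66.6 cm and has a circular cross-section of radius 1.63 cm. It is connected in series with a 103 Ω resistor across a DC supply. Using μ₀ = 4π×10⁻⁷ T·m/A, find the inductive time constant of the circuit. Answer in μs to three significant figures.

A = πr² = π(1.630×10^-2 m)² = 8.347×10^-4 m².
L = μ₀N²A/ℓ = (4π×10⁻⁷)(3080)²(8.347×10^-4)/(0.666) = 1.494×10^-2 H.
τ = L/R = (1.494×10^-2)/(103) = 1.451×10^-4 s.

τ ≈ 145 μs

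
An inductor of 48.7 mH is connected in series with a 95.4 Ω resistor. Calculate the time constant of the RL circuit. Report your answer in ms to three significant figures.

τ ≈ 0.510 ms

τ = L/R = (4.870×10^-2 H)/(95.4 Ω) = 5.1048×10^-4 s.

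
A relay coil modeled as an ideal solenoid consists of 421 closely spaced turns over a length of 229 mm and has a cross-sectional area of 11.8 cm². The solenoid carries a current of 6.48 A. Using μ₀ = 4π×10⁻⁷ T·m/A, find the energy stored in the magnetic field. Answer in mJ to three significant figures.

U ≈ 24.1 mJ

A = 11.8 cm² = 1.180×10^-3 m².
L = μ₀N²A/ℓ = (4π×10⁻⁷)(421)²(1.180×10^-3)/(0.229) = 1.148×10^-3 H.
U = ½LI² = ½(1.148×10^-3)(6.48)² = 2.410×10^-2 J.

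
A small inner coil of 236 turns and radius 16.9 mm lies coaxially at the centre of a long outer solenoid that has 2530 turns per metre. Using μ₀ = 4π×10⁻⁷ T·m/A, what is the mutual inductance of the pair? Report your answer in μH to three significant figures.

M ≈ 673 μH

The outer solenoid produces a uniform field B₁ = μ₀n₁I₁ across the inner coil,
so the flux linkage is N₂Φ = N₂B₁A₂ = μ₀n₁N₂A₂·I₁, giving M = μ₀n₁N₂A₂.
A₂ = πr² = π(1.690×10^-2 m)² = 8.973×10^-4 m².
M = (4π×10⁻⁷)(2530)(236)(8.973×10^-4) = 6.732×10^-4 H.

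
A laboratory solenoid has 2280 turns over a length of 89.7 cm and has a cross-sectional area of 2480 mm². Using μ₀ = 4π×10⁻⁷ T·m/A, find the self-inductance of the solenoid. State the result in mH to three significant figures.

A = 2480 mm² = 2.480×10^-3 m².
For a long solenoid, L = μ₀N²A/ℓ.
L = (4π×10⁻⁷)(2280)²(2.480×10^-3)/(0.897 m) = 1.806×10^-2 H.

L ≈ 18.1 mH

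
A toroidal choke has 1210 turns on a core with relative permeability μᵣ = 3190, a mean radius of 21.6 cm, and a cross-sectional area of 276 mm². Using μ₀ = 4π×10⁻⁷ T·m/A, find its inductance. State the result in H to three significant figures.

L ≈ 1.19 H

For a thin toroid, L = μ₀μᵣN²A/(2πR).
L = (4π×10⁻⁷)(3190)(1210)²(2.760×10^-4) / (2π×0.216 m) = 1.194 H.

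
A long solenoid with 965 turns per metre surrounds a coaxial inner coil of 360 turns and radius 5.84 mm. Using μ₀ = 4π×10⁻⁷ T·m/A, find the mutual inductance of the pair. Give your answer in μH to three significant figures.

The outer solenoid produces a uniform field B₁ = μ₀n₁I₁ across the inner coil,
so the flux linkage is N₂Φ = N₂B₁A₂ = μ₀n₁N₂A₂·I₁, giving M = μ₀n₁N₂A₂.
A₂ = πr² = π(5.840×10^-3 m)² = 1.071×10^-4 m².
M = (4π×10⁻⁷)(965)(360)(1.071×10^-4) = 4.678×10^-5 H.

M ≈ 46.8 μH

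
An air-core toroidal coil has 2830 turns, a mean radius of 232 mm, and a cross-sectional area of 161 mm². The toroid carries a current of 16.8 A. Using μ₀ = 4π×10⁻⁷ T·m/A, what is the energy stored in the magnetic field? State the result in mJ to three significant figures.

L = μ₀N²A/(2πR) = (4π×10⁻⁷)(2830)²(1.610×10^-4)/(2π×0.232) = 1.112×10^-3 H.
U = ½LI² = ½(1.112×10^-3)(16.8)² = 0.1569 J.

U ≈ 157 mJ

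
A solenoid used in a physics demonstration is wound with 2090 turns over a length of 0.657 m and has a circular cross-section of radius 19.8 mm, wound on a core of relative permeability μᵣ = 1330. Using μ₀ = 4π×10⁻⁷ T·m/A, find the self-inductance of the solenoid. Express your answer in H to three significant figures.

A = πr² = π(1.980×10^-2 m)² = 1.232×10^-3 m².
For a long solenoid, L = μ₀μᵣN²A/ℓ.
L = (4π×10⁻⁷)(1330)(2090)²(1.232×10^-3)/(0.657 m) = 13.69 H.

L ≈ 13.7 H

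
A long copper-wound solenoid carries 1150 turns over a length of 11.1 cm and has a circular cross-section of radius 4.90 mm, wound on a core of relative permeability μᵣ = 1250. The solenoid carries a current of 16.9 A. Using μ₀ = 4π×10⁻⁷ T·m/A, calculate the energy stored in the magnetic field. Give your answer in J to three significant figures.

A = πr² = π(4.900×10^-3 m)² = 7.543×10^-5 m².
L = μ₀μᵣN²A/ℓ = (4π×10⁻⁷)(1250)(1150)²(7.543×10^-5)/(0.111) = 1.412 H.
U = ½LI² = ½(1.412)(16.9)² = 201.6 J.

U ≈ 202 J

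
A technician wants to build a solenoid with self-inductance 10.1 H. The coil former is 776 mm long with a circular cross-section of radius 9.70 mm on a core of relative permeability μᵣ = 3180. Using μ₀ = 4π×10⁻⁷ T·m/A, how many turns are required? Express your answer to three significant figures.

N ≈ 2580 turns

A = πr² = π(9.700×10^-3 m)² = 2.956×10^-4 m².
From L = μ₀μᵣN²A/ℓ, N = √(Lℓ / (μ₀μᵣA)).
N = √[(10.1)(0.776) / ((4π×10⁻⁷)(3180)×2.956×10^-4)] = √(6.635×10^6) ≈ 2575.9.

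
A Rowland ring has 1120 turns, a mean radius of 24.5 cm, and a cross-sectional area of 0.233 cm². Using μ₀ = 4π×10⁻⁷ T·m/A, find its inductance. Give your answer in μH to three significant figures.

For a thin toroid, L = μ₀N²A/(2πR).
L = (4π×10⁻⁷)(1120)²(2.330×10^-5) / (2π×0.245 m) = 2.386×10^-5 H.

L ≈ 23.9 μH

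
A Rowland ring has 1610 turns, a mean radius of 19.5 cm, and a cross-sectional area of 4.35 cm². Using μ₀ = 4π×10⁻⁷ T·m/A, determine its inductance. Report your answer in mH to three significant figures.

For a thin toroid, L = μ₀N²A/(2πR).
L = (4π×10⁻⁷)(1610)²(4.350×10^-4) / (2π×0.195 m) = 1.156×10^-3 H.

L ≈ 1.16 mH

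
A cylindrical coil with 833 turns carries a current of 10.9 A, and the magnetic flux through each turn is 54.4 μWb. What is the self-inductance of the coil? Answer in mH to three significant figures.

Self-inductance is defined by L = NΦ_B/I (flux linkage over current).
L = (833)(5.440×10^-5 Wb)/(10.9 A) = 4.157×10^-3 H.

L ≈ 4.16 mH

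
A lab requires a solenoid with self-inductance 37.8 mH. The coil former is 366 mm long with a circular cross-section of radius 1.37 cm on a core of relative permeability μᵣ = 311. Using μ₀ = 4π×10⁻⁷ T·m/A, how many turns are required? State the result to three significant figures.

A = πr² = π(1.370×10^-2 m)² = 5.896×10^-4 m².
From L = μ₀μᵣN²A/ℓ, N = √(Lℓ / (μ₀μᵣA)).
N = √[(3.780×10^-2)(0.366) / ((4π×10⁻⁷)(311)×5.896×10^-4)] = √(6.004×10^4) ≈ 245.0.

N ≈ 245 turns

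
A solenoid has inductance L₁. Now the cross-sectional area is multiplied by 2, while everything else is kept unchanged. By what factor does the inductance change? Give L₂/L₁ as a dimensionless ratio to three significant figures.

For a solenoid, L ∝ μᵣN²A/ℓ.
L₂/L₁ = (2) = 2.00.

L₂/L₁ = 2.00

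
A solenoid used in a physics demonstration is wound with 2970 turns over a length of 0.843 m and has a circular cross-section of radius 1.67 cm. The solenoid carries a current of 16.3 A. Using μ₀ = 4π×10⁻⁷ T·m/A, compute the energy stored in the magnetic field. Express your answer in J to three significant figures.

A = πr² = π(1.670×10^-2 m)² = 8.762×10^-4 m².
L = μ₀N²A/ℓ = (4π×10⁻⁷)(2970)²(8.762×10^-4)/(0.843) = 1.152×10^-2 H.
U = ½LI² = ½(1.152×10^-2)(16.3)² = 1.53 J.

U ≈ 1.53 J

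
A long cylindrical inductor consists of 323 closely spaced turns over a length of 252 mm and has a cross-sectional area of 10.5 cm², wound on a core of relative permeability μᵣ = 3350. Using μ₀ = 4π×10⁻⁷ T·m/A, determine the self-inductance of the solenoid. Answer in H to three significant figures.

A = 10.5 cm² = 1.050×10^-3 m².
For a long solenoid, L = μ₀μᵣN²A/ℓ.
L = (4π×10⁻⁷)(3350)(323)²(1.050×10^-3)/(0.252 m) = 1.83 H.

L ≈ 1.83 H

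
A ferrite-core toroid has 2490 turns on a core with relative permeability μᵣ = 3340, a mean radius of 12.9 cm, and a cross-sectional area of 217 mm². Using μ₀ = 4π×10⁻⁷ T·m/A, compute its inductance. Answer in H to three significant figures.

L ≈ 6.97 H

For a thin toroid, L = μ₀μᵣN²A/(2πR).
L = (4π×10⁻⁷)(3340)(2490)²(2.170×10^-4) / (2π×0.129 m) = 6.967 H.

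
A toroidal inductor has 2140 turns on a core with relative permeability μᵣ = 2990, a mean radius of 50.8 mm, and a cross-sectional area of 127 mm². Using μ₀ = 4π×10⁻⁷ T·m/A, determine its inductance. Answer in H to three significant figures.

For a thin toroid, L = μ₀μᵣN²A/(2πR).
L = (4π×10⁻⁷)(2990)(2140)²(1.270×10^-4) / (2π×5.080×10^-2 m) = 6.847 H.

L ≈ 6.85 H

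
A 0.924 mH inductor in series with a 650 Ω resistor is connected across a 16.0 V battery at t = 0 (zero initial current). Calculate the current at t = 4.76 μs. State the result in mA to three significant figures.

I ≈ 23.8 mA

τ = L/R = 9.240×10^-4/650 = 1.422×10^-6 s; final current I_∞ = ε/R = 16.0/650 = 2.462×10^-2 A.
I(t) = I_∞(1 − e^(−t/τ)) with t/τ = 3.348.
I = (2.462×10^-2)(1 − e^(−3.348)) = 2.375×10^-2 A.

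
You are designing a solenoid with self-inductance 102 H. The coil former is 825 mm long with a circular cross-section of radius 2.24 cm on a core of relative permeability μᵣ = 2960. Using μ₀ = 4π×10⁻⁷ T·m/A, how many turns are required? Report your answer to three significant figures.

A = πr² = π(2.240×10^-2 m)² = 1.576×10^-3 m².
From L = μ₀μᵣN²A/ℓ, N = √(Lℓ / (μ₀μᵣA)).
N = √[(102)(0.825) / ((4π×10⁻⁷)(2960)×1.576×10^-3)] = √(1.435×10^7) ≈ 3788.4.

N ≈ 3790 turns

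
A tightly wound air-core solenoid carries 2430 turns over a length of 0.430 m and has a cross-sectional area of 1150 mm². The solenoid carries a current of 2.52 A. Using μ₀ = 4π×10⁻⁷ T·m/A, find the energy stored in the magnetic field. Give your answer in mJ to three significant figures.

A = 1150 mm² = 1.150×10^-3 m².
L = μ₀N²A/ℓ = (4π×10⁻⁷)(2430)²(1.150×10^-3)/(0.43) = 1.9845×10^-2 H.
U = ½LI² = ½(1.9845×10^-2)(2.52)² = 6.301×10^-2 J.

U ≈ 63.0 mJ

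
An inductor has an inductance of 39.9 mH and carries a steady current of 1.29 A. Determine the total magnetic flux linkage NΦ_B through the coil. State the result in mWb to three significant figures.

NΦ_B ≈ 51.5 mWb

From L = NΦ_B/I, the flux linkage is NΦ_B = LI.
NΦ_B = (3.990×10^-2 H)(1.29 A) = 5.147×10^-2 Wb.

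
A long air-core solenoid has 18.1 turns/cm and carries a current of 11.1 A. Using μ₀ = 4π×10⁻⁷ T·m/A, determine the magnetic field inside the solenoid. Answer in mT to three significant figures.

B ≈ 25.2 mT

Inside a long solenoid, B = μ₀nI.
B = (4π×10⁻⁷)(1.810×10^3 m⁻¹)(11.1 A) = 2.5247×10^-2 T.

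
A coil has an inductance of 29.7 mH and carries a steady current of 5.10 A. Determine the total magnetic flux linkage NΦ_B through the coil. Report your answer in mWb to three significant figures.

NΦ_B ≈ 151 mWb

From L = NΦ_B/I, the flux linkage is NΦ_B = LI.
NΦ_B = (2.970×10^-2 H)(5.10 A) = 0.15147 Wb.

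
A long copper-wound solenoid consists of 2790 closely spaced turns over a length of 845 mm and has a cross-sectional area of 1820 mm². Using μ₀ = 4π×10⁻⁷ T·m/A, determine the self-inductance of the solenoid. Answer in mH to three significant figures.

A = 1820 mm² = 1.820×10^-3 m².
For a long solenoid, L = μ₀N²A/ℓ.
L = (4π×10⁻⁷)(2790)²(1.820×10^-3)/(0.845 m) = 2.107×10^-2 H.

L ≈ 21.1 mH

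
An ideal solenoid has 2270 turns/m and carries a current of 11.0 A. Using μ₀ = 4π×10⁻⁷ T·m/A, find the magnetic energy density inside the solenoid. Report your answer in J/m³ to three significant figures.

B = μ₀nI = (4π×10⁻⁷)(2.270×10^3)(11.0) = 3.138×10^-2 T.
u = B²/(2μ₀) = (3.138×10^-2)²/(2×4π×10⁻⁷) = 391.8 J/m³.

u ≈ 392 J/m³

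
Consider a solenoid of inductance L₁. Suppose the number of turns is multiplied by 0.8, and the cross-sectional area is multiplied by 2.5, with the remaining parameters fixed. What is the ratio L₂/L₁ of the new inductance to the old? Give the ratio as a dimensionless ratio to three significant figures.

For a solenoid, L ∝ μᵣN²A/ℓ.
L₂/L₁ = (0.8)^2 × (2.5) = 1.60.

L₂/L₁ = 1.60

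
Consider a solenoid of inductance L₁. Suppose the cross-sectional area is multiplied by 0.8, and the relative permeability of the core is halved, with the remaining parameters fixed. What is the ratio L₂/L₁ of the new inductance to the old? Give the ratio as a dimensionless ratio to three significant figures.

For a solenoid, L ∝ μᵣN²A/ℓ.
L₂/L₁ = (0.8) × (0.5) = 0.400.

L₂/L₁ = 0.400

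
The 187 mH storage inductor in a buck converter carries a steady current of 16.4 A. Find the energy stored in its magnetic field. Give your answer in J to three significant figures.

Stored magnetic energy: U = ½LI².
U = ½(0.187 H)(16.4 A)² = 25.148 J.

U ≈ 25.1 J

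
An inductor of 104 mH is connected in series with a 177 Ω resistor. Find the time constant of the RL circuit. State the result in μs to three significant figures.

τ ≈ 588 μs

τ = L/R = (0.104 H)/(177 Ω) = 5.876×10^-4 s.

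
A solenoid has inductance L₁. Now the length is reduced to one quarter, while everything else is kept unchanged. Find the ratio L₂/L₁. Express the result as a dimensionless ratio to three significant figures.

L₂/L₁ = 4.00

For a solenoid, L ∝ μᵣN²A/ℓ.
L₂/L₁ = (0.25)^-1 = 4.00.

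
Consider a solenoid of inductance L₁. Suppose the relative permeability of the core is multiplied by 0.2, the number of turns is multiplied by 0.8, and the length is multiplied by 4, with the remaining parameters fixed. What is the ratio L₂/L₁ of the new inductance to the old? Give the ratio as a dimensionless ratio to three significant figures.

L₂/L₁ = 0.0320

For a solenoid, L ∝ μᵣN²A/ℓ.
L₂/L₁ = (0.2) × (0.8)^2 × (4)^-1 = 0.0320.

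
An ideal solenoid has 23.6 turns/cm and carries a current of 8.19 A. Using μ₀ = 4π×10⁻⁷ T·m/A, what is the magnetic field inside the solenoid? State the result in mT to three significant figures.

Inside a long solenoid, B = μ₀nI.
B = (4π×10⁻⁷)(2.360×10^3 m⁻¹)(8.19 A) = 2.429×10^-2 T.

B ≈ 24.3 mT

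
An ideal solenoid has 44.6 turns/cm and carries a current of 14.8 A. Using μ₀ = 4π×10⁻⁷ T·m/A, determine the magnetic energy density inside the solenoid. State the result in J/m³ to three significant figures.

B = μ₀nI = (4π×10⁻⁷)(4.460×10^3)(14.8) = 8.2948×10^-2 T.
u = B²/(2μ₀) = (8.2948×10^-2)²/(2×4π×10⁻⁷) = 2.738×10^3 J/m³.

u ≈ 2740 J/m³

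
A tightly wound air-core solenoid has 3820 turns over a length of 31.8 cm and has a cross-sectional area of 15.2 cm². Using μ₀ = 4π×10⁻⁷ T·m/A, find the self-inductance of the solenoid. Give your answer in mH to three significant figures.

A = 15.2 cm² = 1.520×10^-3 m².
For a long solenoid, L = μ₀N²A/ℓ.
L = (4π×10⁻⁷)(3820)²(1.520×10^-3)/(0.318 m) = 8.765×10^-2 H.

L ≈ 87.7 mH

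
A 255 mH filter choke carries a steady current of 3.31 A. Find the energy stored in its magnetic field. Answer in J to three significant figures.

U ≈ 1.40 J

Stored magnetic energy: U = ½LI².
U = ½(0.255 H)(3.31 A)² = 1.397 J.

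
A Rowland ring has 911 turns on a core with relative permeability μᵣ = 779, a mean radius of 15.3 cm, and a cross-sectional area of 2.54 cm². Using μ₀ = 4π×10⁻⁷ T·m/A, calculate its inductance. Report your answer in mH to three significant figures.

L ≈ 215 mH

For a thin toroid, L = μ₀μᵣN²A/(2πR).
L = (4π×10⁻⁷)(779)(911)²(2.540×10^-4) / (2π×0.153 m) = 0.2147 H.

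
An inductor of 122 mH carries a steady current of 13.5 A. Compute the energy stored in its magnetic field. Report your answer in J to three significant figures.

U ≈ 11.1 J

Stored magnetic energy: U = ½LI².
U = ½(0.122 H)(13.5 A)² = 11.12 J.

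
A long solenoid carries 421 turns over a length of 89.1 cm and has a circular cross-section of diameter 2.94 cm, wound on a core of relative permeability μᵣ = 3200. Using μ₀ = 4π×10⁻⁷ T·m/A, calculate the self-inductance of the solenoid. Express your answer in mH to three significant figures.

A = π(d/2)² = π(1.470×10^-2 m)² = 6.789×10^-4 m².
For a long solenoid, L = μ₀μᵣN²A/ℓ.
L = (4π×10⁻⁷)(3200)(421)²(6.789×10^-4)/(0.891 m) = 0.543 H.

L ≈ 543 mH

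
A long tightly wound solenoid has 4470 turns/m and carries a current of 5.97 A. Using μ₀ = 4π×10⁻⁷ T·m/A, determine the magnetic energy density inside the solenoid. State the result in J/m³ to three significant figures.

B = μ₀nI = (4π×10⁻⁷)(4.470×10^3)(5.97) = 3.353×10^-2 T.
u = B²/(2μ₀) = (3.353×10^-2)²/(2×4π×10⁻⁷) = 447.4 J/m³.

u ≈ 447 J/m³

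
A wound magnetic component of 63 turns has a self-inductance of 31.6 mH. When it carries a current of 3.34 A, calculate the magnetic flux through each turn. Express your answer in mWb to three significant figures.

Φ_B ≈ 1.68 mWb

From L = NΦ_B/I, the flux per turn is Φ_B = LI/N.
Φ_B = (3.160×10^-2 H)(3.34 A)/63 = 1.675×10^-3 Wb.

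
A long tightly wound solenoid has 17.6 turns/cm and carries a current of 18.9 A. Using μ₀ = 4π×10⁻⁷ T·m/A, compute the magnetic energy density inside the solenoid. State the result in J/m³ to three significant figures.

B = μ₀nI = (4π×10⁻⁷)(1.760×10^3)(18.9) = 4.180×10^-2 T.
u = B²/(2μ₀) = (4.180×10^-2)²/(2×4π×10⁻⁷) = 695.2 J/m³.

u ≈ 695 J/m³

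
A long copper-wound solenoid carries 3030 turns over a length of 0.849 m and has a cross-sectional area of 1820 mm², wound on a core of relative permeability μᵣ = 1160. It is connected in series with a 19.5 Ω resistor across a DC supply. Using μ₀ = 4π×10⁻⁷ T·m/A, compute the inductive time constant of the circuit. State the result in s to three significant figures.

A = 1820 mm² = 1.820×10^-3 m².
L = μ₀μᵣN²A/ℓ = (4π×10⁻⁷)(1160)(3030)²(1.820×10^-3)/(0.849) = 28.69 H.
τ = L/R = (28.69)/(19.5) = 1.471 s.

τ ≈ 1.47 s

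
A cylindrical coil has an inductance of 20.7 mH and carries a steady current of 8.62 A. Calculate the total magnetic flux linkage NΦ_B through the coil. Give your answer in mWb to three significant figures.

NΦ_B ≈ 178 mWb

From L = NΦ_B/I, the flux linkage is NΦ_B = LI.
NΦ_B = (2.070×10^-2 H)(8.62 A) = 0.1784 Wb.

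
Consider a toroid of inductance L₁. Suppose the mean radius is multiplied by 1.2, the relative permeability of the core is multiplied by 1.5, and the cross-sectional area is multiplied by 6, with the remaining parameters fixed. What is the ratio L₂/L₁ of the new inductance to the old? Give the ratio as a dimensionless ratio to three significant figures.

L₂/L₁ = 7.50

For a toroid, L ∝ μᵣN²A/R.
L₂/L₁ = (1.2)^-1 × (1.5) × (6) = 7.50.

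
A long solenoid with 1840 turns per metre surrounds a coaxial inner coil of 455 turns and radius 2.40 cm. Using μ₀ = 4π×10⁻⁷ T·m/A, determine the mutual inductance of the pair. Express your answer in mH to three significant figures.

M ≈ 1.90 mH

The outer solenoid produces a uniform field B₁ = μ₀n₁I₁ across the inner coil,
so the flux linkage is N₂Φ = N₂B₁A₂ = μ₀n₁N₂A₂·I₁, giving M = μ₀n₁N₂A₂.
A₂ = πr² = π(2.400×10^-2 m)² = 1.810×10^-3 m².
M = (4π×10⁻⁷)(1840)(455)(1.810×10^-3) = 1.904×10^-3 H.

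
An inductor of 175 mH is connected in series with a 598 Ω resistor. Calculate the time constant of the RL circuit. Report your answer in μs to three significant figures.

τ = L/R = (0.175 H)/(598 Ω) = 2.926×10^-4 s.

τ ≈ 293 μs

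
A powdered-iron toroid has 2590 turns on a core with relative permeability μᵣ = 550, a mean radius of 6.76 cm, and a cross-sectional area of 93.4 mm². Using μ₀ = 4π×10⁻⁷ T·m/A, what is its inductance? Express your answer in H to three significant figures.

L ≈ 1.02 H

For a thin toroid, L = μ₀μᵣN²A/(2πR).
L = (4π×10⁻⁷)(550)(2590)²(9.340×10^-5) / (2π×6.760×10^-2 m) = 1.02 H.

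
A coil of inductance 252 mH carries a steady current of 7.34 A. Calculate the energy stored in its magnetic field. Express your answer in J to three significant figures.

Stored magnetic energy: U = ½LI².
U = ½(0.252 H)(7.34 A)² = 6.788 J.

U ≈ 6.79 J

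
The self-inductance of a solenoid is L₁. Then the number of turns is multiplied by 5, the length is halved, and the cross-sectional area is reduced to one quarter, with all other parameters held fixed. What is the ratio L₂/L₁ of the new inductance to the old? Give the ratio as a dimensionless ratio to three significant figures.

L₂/L₁ = 12.5

For a solenoid, L ∝ μᵣN²A/ℓ.
L₂/L₁ = (5)^2 × (0.5)^-1 × (0.25) = 12.5.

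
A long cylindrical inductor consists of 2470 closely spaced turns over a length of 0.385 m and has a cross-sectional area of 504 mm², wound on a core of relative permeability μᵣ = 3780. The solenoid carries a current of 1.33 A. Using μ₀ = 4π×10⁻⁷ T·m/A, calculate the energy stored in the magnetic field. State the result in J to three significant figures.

A = 504 mm² = 5.040×10^-4 m².
L = μ₀μᵣN²A/ℓ = (4π×10⁻⁷)(3780)(2470)²(5.040×10^-4)/(0.385) = 37.94 H.
U = ½LI² = ½(37.94)(1.33)² = 33.55 J.

U ≈ 33.6 J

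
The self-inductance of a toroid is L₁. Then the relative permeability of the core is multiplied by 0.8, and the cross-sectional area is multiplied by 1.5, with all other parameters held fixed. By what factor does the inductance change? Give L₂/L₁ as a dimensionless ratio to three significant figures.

For a toroid, L ∝ μᵣN²A/R.
L₂/L₁ = (0.8) × (1.5) = 1.20.

L₂/L₁ = 1.20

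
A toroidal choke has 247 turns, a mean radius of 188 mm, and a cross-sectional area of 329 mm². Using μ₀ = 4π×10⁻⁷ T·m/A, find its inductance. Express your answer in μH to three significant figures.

L ≈ 21.4 μH

For a thin toroid, L = μ₀N²A/(2πR).
L = (4π×10⁻⁷)(247)²(3.290×10^-4) / (2π×0.188 m) = 2.135×10^-5 H.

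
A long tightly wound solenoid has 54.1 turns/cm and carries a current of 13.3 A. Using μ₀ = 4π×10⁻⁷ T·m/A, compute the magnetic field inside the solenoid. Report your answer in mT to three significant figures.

Inside a long solenoid, B = μ₀nI.
B = (4π×10⁻⁷)(5.410×10^3 m⁻¹)(13.3 A) = 9.042×10^-2 T.

B ≈ 90.4 mT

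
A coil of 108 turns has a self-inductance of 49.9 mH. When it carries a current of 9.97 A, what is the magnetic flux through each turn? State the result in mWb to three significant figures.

Φ_B ≈ 4.61 mWb

From L = NΦ_B/I, the flux per turn is Φ_B = LI/N.
Φ_B = (4.990×10^-2 H)(9.97 A)/108 = 4.607×10^-3 Wb.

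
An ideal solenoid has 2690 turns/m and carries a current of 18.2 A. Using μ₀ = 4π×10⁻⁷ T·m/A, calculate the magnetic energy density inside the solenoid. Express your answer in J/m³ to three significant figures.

B = μ₀nI = (4π×10⁻⁷)(2.690×10^3)(18.2) = 6.152×10^-2 T.
u = B²/(2μ₀) = (6.152×10^-2)²/(2×4π×10⁻⁷) = 1.506×10^3 J/m³.

u ≈ 1510 J/m³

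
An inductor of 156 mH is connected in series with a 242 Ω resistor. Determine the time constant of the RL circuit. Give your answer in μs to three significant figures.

τ ≈ 645 μs

τ = L/R = (0.156 H)/(242 Ω) = 6.446×10^-4 s.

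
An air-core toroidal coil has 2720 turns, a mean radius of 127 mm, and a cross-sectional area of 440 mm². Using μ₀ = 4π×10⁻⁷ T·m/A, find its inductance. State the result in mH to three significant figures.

For a thin toroid, L = μ₀N²A/(2πR).
L = (4π×10⁻⁷)(2720)²(4.400×10^-4) / (2π×0.127 m) = 5.126×10^-3 H.

L ≈ 5.13 mH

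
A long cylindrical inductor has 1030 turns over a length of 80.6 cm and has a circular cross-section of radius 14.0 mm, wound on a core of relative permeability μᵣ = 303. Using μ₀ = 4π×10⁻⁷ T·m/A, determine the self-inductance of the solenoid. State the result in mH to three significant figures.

L ≈ 309 mH

A = πr² = π(1.400×10^-2 m)² = 6.158×10^-4 m².
For a long solenoid, L = μ₀μᵣN²A/ℓ.
L = (4π×10⁻⁷)(303)(1030)²(6.158×10^-4)/(0.806 m) = 0.3086 H.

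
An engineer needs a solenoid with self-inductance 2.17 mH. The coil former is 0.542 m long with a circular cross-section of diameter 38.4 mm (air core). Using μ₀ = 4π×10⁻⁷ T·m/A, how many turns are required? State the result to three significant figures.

A = π(d/2)² = π(1.920×10^-2 m)² = 1.158×10^-3 m².
From L = μ₀N²A/ℓ, N = √(Lℓ / (μ₀A)).
N = √[(2.170×10^-3)(0.542) / ((4π×10⁻⁷)×1.158×10^-3)] = √(8.082×10^5) ≈ 899.0.

N ≈ 899 turns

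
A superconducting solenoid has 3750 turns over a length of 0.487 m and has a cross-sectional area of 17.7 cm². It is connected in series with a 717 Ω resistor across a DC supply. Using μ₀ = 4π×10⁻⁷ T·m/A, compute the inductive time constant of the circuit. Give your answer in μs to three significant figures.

A = 17.7 cm² = 1.770×10^-3 m².
L = μ₀N²A/ℓ = (4π×10⁻⁷)(3750)²(1.770×10^-3)/(0.487) = 6.423×10^-2 H.
τ = L/R = (6.423×10^-2)/(717) = 8.958×10^-5 s.

τ ≈ 89.6 μs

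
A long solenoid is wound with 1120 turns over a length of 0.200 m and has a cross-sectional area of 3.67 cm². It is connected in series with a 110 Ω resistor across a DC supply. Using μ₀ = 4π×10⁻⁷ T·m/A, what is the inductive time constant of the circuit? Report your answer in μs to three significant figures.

A = 3.67 cm² = 3.670×10^-4 m².
L = μ₀N²A/ℓ = (4π×10⁻⁷)(1120)²(3.670×10^-4)/(0.2) = 2.893×10^-3 H.
τ = L/R = (2.893×10^-3)/(110) = 2.630×10^-5 s.

τ ≈ 26.3 μs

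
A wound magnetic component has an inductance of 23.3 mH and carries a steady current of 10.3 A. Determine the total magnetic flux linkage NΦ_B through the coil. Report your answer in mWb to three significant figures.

From L = NΦ_B/I, the flux linkage is NΦ_B = LI.
NΦ_B = (2.330×10^-2 H)(10.3 A) = 0.24 Wb.

NΦ_B ≈ 240 mWb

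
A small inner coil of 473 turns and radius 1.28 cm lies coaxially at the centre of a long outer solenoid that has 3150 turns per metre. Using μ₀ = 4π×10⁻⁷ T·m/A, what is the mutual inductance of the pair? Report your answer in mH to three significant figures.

M ≈ 0.964 mH

The outer solenoid produces a uniform field B₁ = μ₀n₁I₁ across the inner coil,
so the flux linkage is N₂Φ = N₂B₁A₂ = μ₀n₁N₂A₂·I₁, giving M = μ₀n₁N₂A₂.
A₂ = πr² = π(1.280×10^-2 m)² = 5.147×10^-4 m².
M = (4π×10⁻⁷)(3150)(473)(5.147×10^-4) = 9.637×10^-4 H.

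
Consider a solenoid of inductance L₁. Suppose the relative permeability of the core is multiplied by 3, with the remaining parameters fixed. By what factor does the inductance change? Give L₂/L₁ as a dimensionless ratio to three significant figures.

For a solenoid, L ∝ μᵣN²A/ℓ.
L₂/L₁ = (3) = 3.00.

L₂/L₁ = 3.00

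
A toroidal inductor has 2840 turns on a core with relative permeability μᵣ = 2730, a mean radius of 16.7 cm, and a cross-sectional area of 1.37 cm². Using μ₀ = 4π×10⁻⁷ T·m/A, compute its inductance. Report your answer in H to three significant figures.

L ≈ 3.61 H

For a thin toroid, L = μ₀μᵣN²A/(2πR).
L = (4π×10⁻⁷)(2730)(2840)²(1.370×10^-4) / (2π×0.167 m) = 3.613 H.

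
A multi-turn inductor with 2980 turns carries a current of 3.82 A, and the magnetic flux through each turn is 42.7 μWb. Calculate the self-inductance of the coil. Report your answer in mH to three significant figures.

L ≈ 33.3 mH

Self-inductance is defined by L = NΦ_B/I (flux linkage over current).
L = (2980)(4.270×10^-5 Wb)/(3.82 A) = 3.331×10^-2 H.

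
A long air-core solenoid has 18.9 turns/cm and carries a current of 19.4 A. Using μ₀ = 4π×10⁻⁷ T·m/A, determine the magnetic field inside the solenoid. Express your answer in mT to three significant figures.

Inside a long solenoid, B = μ₀nI.
B = (4π×10⁻⁷)(1.890×10^3 m⁻¹)(19.4 A) = 4.608×10^-2 T.

B ≈ 46.1 mT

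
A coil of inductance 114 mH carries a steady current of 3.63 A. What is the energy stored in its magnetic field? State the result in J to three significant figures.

Stored magnetic energy: U = ½LI².
U = ½(0.114 H)(3.63 A)² = 0.7511 J.

U ≈ 0.751 J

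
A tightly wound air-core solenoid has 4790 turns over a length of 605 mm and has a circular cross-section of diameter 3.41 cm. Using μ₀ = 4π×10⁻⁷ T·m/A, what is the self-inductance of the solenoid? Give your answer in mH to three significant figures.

L ≈ 43.5 mH

A = π(d/2)² = π(1.705×10^-2 m)² = 9.133×10^-4 m².
For a long solenoid, L = μ₀N²A/ℓ.
L = (4π×10⁻⁷)(4790)²(9.133×10^-4)/(0.605 m) = 4.352×10^-2 H.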